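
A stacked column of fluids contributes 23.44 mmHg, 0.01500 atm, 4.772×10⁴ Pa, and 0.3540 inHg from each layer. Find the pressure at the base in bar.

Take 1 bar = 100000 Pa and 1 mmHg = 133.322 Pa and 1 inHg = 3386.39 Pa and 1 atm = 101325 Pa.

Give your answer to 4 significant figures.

0.5356 bar

23.44 mmHg × 133.322 = 3125.07 Pa
0.01500 atm × 101325 = 1519.88 Pa
4.772×10⁴ Pa (already Pa)
0.3540 inHg × 3386.39 = 1198.78 Pa
Combined: 3125.07 + 1519.88 + 47720 + 1198.78 = 53563.7 Pa
In bar: 53563.7 / 100000 = 0.535637 bar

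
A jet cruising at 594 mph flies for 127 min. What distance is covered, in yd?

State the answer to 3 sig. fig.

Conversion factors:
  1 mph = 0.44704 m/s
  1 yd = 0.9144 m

594 mph × 0.44704 → 265.542 m/s
127 min × 60 → 7620 s
d = v × t = 265.542 m/s × 7620 s = 2.02343×10⁶ m
2.02343×10⁶ m ÷ (0.9144 m/yd) = 2.21285×10⁶ yd

2.21×10⁶ yd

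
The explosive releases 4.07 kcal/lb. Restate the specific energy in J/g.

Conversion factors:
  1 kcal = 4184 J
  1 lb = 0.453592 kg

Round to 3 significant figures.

37.5 J/g

4.07 kcal/lb × 4184 J/kcal ÷ 0.453592 kg/lb = 37542.3 J/kg
37542.3 J/kg × 0.001 kg/g = 37.5423 J/g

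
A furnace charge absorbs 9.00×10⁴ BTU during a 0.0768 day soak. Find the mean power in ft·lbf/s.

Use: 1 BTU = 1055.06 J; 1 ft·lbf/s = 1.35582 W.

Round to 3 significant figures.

1.06×10⁴ ft·lbf/s

9.00×10⁴ BTU × 1055.06 → 9.49554×10⁷ J
0.0768 day × 86400 → 6635.52 s
P = E / t = 9.49554×10⁷ J / 6635.52 s = 14310.2 W
14310.2 W ÷ (1.35582 W/ft·lbf/s) = 10554.6 ft·lbf/s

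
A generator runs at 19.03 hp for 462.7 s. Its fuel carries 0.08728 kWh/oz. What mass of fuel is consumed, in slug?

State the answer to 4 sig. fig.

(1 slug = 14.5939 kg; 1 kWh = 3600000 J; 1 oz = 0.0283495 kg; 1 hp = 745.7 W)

19.03 hp → 14190.7 W
E = P × t = 14190.7 × 462.7 = 6.56604×10⁶ J
0.08728 kWh/oz → 1.10834×10⁷ J/kg
m = E / e_s = 6.56604×10⁶ / 1.10834×10⁷ = 0.592421 kg
In slug: 0.592421 / 14.5939 = 0.0405937 slug

0.04059 slug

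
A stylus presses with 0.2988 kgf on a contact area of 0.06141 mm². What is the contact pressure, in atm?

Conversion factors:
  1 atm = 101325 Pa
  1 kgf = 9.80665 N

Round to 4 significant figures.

0.2988 kgf × 9.80665 → 2.93023 N
0.06141 mm² × 10⁻⁶ → 6.141×10⁻⁸ m²
P = F / A = 2.93023 N / 6.141×10⁻⁸ m² = 4.77158×10⁷ Pa
4.77158×10⁷ Pa ÷ (101325 Pa/atm) = 470.918 atm

470.9 atm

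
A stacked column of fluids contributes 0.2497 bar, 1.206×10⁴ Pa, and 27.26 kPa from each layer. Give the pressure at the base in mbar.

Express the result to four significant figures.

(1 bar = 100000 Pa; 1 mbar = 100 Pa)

0.2497 bar × 100000 → 24970 Pa
1.206×10⁴ Pa (already Pa)
27.26 kPa × 1000 → 27260 Pa
Sum: 24970 + 12060 + 27260 = 64290 Pa
In mbar: 64290 / 100 = 642.9 mbar

642.9 mbar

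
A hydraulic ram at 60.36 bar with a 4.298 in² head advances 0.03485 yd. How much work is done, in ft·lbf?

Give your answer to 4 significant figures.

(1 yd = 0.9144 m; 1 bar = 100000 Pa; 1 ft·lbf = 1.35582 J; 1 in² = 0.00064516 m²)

393.4 ft·lbf

60.36 bar → 6.036×10⁶ Pa
4.298 in² → 0.0027729 m²
F = P × A = 6.036×10⁶ × 0.0027729 = 16737.2 N
0.03485 yd → 0.0318668 m
W = F × d = 16737.2 × 0.0318668 = 533.361 J
In ft·lbf: 533.361 / 1.35582 = 393.386 ft·lbf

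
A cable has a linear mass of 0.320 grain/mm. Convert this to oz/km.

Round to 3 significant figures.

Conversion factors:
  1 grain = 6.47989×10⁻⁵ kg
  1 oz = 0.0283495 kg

731 oz/km

0.320 grain/mm × 6.47989×10⁻⁵ kg/grain ÷ 0.001 m/mm = 0.0207356 kg/m
0.0207356 kg/m ÷ 0.0283495 kg/oz × 1000 m/km = 731.427 oz/km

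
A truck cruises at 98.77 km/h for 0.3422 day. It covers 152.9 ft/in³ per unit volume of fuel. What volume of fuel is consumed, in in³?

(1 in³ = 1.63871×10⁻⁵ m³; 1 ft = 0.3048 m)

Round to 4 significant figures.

98.77 km/h → 27.4361 m/s
0.3422 day → 29566.1 s
d = v × t = 27.4361 × 29566.1 = 811178 m
152.9 ft/in³ → 2.84394×10⁶ m/m³
V = d / (distance per unit fuel) = 811178 / 2.84394×10⁶ = 0.28523 m³
In in³: 0.28523 / 1.63871×10⁻⁵ = 17405.8 in³

1.741×10⁴ in³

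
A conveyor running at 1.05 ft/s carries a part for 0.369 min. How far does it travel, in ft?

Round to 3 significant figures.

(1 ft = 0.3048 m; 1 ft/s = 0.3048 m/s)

1.05 ft/s × 0.3048 → 0.32004 m/s
0.369 min × 60 → 22.14 s
d = v × t = 0.32004 m/s × 22.14 s = 7.08569 m
7.08569 m ÷ (0.3048 m/ft) = 23.247 ft

23.2 ft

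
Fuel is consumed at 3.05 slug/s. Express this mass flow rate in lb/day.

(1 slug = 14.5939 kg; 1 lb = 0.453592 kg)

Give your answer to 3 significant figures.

3.05 slug/s × 14.5939 kg/slug = 44.5114 kg/s
44.5114 kg/s ÷ 0.453592 kg/lb × 86400 s/day = 8.47851×10⁶ lb/day

8.48×10⁶ lb/day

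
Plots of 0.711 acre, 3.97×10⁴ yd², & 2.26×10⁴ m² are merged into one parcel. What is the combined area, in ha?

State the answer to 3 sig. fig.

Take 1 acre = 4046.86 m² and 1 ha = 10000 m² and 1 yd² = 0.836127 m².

0.711 acre × 4046.86 → 2877.32 m²
3.97×10⁴ yd² × 0.836127 → 33194.2 m²
2.26×10⁴ m² (already m²)
Total: 2877.32 + 33194.2 + 22600 = 58671.5 m²
In ha: 58671.5 / 10000 = 5.86715 ha

5.87 ha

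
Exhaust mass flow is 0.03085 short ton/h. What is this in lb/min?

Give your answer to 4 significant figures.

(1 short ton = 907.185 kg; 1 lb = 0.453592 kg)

1.028 lb/min

0.03085 short ton/h × 907.185 kg/short ton ÷ 3600 s/h = 0.00777407 kg/s
0.00777407 kg/s ÷ 0.453592 kg/lb × 60 s/min = 1.02833 lb/min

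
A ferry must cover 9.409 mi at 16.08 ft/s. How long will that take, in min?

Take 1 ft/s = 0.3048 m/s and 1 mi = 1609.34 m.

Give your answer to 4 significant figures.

51.49 min

9.409 mi × 1609.34 = 15142.3 m
16.08 ft/s × 0.3048 = 4.90118 m/s
t = d / v = 15142.3 m / 4.90118 m/s = 3089.52 s
3089.52 s ÷ (60 s/min) = 51.492 min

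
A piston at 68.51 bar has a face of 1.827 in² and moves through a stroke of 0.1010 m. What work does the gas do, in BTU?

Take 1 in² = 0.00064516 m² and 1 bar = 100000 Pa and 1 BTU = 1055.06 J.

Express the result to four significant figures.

0.7730 BTU

68.51 bar → 6.851×10⁶ Pa
1.827 in² → 0.00117871 m²
F = P × A = 6.851×10⁶ × 0.00117871 = 8075.34 N
W = F × d = 8075.34 × 0.101 = 815.609 J
In BTU: 815.609 / 1055.06 = 0.773045 BTU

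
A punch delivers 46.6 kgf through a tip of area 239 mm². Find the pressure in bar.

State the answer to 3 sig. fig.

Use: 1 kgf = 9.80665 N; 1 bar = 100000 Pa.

19.1 bar

46.6 kgf × 9.80665 → 456.99 N
239 mm² × 10⁻⁶ → 2.39×10⁻⁴ m²
P = F / A = 456.99 N / 2.39×10⁻⁴ m² = 1.91209×10⁶ Pa
1.91209×10⁶ Pa ÷ (100000 Pa/bar) = 19.1209 bar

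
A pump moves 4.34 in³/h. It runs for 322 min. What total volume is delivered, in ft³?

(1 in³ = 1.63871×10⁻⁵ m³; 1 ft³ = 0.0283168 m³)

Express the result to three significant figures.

0.0135 ft³

4.34 in³/h → 1.97556×10⁻⁸ m³/s
322 min → 19320 s
V = Q × t = 1.97556×10⁻⁸ × 19320 = 3.81678×10⁻⁴ m³
In ft³: 3.81678×10⁻⁴ / 0.0283168 = 0.0134789 ft³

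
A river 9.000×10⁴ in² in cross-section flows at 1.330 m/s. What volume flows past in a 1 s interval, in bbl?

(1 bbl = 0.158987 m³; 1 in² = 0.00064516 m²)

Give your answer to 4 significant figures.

9.000×10⁴ in² × 0.00064516 = 58.0644 m²
V = v × A × t = 1.33 m/s × 58.0644 m² × 1 s = 77.2257 m³
77.2257 m³ ÷ (0.158987 m³/bbl) = 485.736 bbl

485.7 bbl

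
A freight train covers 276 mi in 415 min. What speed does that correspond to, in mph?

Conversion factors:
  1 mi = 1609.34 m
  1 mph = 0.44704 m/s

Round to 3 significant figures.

276 mi × 1609.34 → 444178 m
415 min × 60 → 24900 s
v = d / t = 444178 m / 24900 s = 17.8385 m/s
17.8385 m/s ÷ (0.44704 m/s/mph) = 39.9036 mph

39.9 mph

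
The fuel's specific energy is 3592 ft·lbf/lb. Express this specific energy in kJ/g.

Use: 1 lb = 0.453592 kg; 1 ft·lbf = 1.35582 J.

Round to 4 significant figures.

3592 ft·lbf/lb × 1.35582 J/ft·lbf ÷ 0.453592 kg/lb = 10736.8 J/kg
10736.8 J/kg ÷ 1000 J/kJ × 0.001 kg/g = 0.0107368 kJ/g

0.01074 kJ/g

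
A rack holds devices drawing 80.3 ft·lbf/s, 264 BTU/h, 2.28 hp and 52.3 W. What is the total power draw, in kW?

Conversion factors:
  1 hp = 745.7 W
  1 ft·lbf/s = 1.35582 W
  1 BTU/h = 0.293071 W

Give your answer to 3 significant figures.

1.94 kW

80.3 ft·lbf/s × 1.35582 = 108.872 W
264 BTU/h × 0.293071 = 77.3707 W
2.28 hp × 745.7 = 1700.2 W
52.3 W (already W)
Sum: 108.872 + 77.3707 + 1700.2 + 52.3 = 1938.74 W
In kW: 1938.74 / 1000 = 1.93874 kW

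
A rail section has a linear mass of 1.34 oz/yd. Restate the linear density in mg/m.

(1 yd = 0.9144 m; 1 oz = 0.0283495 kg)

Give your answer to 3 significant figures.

1.34 oz/yd × 0.0283495 kg/oz ÷ 0.9144 m/yd = 0.0415445 kg/m
0.0415445 kg/m ÷ 10⁻⁶ kg/mg = 41544.5 mg/m

4.15×10⁴ mg/m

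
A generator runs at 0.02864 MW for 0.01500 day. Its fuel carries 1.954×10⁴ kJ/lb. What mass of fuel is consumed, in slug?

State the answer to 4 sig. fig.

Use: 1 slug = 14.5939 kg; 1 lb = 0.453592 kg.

0.05904 slug

0.02864 MW → 28640 W
0.01500 day → 1296 s
E = P × t = 28640 × 1296 = 3.71174×10⁷ J
1.954×10⁴ kJ/lb → 4.30784×10⁷ J/kg
m = E / e_s = 3.71174×10⁷ / 4.30784×10⁷ = 0.861624 kg
In slug: 0.861624 / 14.5939 = 0.05904 slug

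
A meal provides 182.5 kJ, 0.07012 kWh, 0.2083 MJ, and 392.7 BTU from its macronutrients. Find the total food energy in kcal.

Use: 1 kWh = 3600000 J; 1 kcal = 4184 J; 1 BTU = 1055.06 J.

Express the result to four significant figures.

252.8 kcal

182.5 kJ × 1000 = 182500 J
0.07012 kWh × 3600000 = 252432 J
0.2083 MJ × 1000000 = 208300 J
392.7 BTU × 1055.06 = 414322 J
Combined: 182500 + 252432 + 208300 + 414322 = 1.05755×10⁶ J
In kcal: 1.05755×10⁶ / 4184 = 252.761 kcal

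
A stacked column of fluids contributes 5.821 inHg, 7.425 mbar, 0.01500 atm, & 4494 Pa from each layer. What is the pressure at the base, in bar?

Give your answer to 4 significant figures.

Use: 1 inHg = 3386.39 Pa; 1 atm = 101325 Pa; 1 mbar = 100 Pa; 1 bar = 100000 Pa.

0.2647 bar

5.821 inHg × 3386.39 = 19712.2 Pa
7.425 mbar × 100 = 742.5 Pa
0.01500 atm × 101325 = 1519.88 Pa
4494 Pa (already Pa)
Total: 19712.2 + 742.5 + 1519.88 + 4494 = 26468.6 Pa
In bar: 26468.6 / 100000 = 0.264686 bar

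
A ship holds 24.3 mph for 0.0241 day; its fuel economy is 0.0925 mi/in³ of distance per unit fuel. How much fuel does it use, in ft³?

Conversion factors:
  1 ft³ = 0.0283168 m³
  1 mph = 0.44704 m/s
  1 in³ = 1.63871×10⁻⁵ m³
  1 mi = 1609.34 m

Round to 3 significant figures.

24.3 mph → 10.8631 m/s
0.0241 day → 2082.24 s
d = v × t = 10.8631 × 2082.24 = 22619.6 m
0.0925 mi/in³ → 9.08422×10⁶ m/m³
V = d / (distance per unit fuel) = 22619.6 / 9.08422×10⁶ = 0.00248999 m³
In ft³: 0.00248999 / 0.0283168 = 0.0879333 ft³

0.0879 ft³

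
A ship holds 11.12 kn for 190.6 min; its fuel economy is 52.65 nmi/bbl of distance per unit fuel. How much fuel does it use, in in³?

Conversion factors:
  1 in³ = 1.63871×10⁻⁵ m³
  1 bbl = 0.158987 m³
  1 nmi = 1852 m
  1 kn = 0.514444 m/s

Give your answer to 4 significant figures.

6509 in³

11.12 kn → 5.72062 m/s
190.6 min → 11436 s
d = v × t = 5.72062 × 11436 = 65421 m
52.65 nmi/bbl → 613307 m/m³
V = d / (distance per unit fuel) = 65421 / 613307 = 0.106669 m³
In in³: 0.106669 / 1.63871×10⁻⁵ = 6509.33 in³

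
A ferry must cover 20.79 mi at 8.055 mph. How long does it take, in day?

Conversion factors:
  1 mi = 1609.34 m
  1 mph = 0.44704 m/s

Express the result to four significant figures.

0.1075 day

20.79 mi × 1609.34 = 33458.2 m
8.055 mph × 0.44704 = 3.60091 m/s
t = d / v = 33458.2 m / 3.60091 m/s = 9291.6 s
9291.6 s ÷ (86400 s/day) = 0.107542 day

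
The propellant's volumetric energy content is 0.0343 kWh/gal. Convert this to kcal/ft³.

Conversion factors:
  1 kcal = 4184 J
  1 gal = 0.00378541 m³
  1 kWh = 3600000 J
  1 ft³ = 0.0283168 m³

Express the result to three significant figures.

221 kcal/ft³

0.0343 kWh/gal × 3600000 J/kWh ÷ 0.00378541 m³/gal = 3.262×10⁷ J/m³
3.262×10⁷ J/m³ ÷ 4184 J/kcal × 0.0283168 m³/ft³ = 220.768 kcal/ft³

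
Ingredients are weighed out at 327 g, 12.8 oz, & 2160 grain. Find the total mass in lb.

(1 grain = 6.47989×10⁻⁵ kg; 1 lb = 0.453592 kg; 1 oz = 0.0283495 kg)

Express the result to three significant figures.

327 g × 0.001 = 0.327 kg
12.8 oz × 0.0283495 = 0.362874 kg
2160 grain × 6.47989×10⁻⁵ = 0.139966 kg
Sum: 0.327 + 0.362874 + 0.139966 = 0.82984 kg
In lb: 0.82984 / 0.453592 = 1.82949 lb

1.83 lb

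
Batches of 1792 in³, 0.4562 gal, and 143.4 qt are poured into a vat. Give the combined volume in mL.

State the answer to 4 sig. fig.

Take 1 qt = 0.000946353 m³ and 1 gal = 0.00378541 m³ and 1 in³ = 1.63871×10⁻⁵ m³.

1.668×10⁵ mL

1792 in³ × 1.63871×10⁻⁵ = 0.0293657 m³
0.4562 gal × 0.00378541 = 0.0017269 m³
143.4 qt × 0.000946353 = 0.135707 m³
Sum: 0.0293657 + 0.0017269 + 0.135707 = 0.1668 m³
In mL: 0.1668 / 10⁻⁶ = 166800 mL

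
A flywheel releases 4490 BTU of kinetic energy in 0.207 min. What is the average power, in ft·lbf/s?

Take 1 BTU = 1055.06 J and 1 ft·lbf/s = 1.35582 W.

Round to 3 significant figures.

2.81×10⁵ ft·lbf/s

4490 BTU × 1055.06 = 4.73722×10⁶ J
0.207 min × 60 = 12.42 s
P = E / t = 4.73722×10⁶ J / 12.42 s = 381419 W
381419 W ÷ (1.35582 W/ft·lbf/s) = 281320 ft·lbf/s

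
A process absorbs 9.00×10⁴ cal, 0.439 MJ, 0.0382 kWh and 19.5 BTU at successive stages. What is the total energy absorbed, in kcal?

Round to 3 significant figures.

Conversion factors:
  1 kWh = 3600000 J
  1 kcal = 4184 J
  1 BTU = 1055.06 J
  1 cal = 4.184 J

233 kcal

9.00×10⁴ cal × 4.184 = 376560 J
0.439 MJ × 1000000 = 439000 J
0.0382 kWh × 3600000 = 137520 J
19.5 BTU × 1055.06 = 20573.7 J
Sum: 376560 + 439000 + 137520 + 20573.7 = 973654 J
In kcal: 973654 / 4184 = 232.709 kcal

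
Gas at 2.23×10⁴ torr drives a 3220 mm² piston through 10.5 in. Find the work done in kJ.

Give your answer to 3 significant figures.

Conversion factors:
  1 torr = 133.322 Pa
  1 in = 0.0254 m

2.23×10⁴ torr → 2.97308×10⁶ Pa
3220 mm² → 0.00322 m²
F = P × A = 2.97308×10⁶ × 0.00322 = 9573.32 N
10.5 in → 0.2667 m
W = F × d = 9573.32 × 0.2667 = 2553.2 J
In kJ: 2553.2 / 1000 = 2.5532 kJ

2.55 kJ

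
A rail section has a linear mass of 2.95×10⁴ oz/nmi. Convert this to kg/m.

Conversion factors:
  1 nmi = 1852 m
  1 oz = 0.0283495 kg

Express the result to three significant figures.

2.95×10⁴ oz/nmi × 0.0283495 kg/oz ÷ 1852 m/nmi = 0.451571 kg/m
0.451571 kg/m  = 0.451571 kg/m

0.452 kg/m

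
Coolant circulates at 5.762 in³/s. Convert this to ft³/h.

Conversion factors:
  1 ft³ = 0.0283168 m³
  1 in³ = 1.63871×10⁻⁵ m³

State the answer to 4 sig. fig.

12.00 ft³/h

5.762 in³/s × 1.63871×10⁻⁵ m³/in³ = 9.44225×10⁻⁵ m³/s
9.44225×10⁻⁵ m³/s ÷ 0.0283168 m³/ft³ × 3600 s/h = 12.0042 ft³/h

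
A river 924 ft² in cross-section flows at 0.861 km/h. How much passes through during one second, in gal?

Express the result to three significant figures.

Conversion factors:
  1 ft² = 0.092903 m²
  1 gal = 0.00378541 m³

5420 gal

0.861 km/h × (1/3.6) = 0.239167 m/s
924 ft² × 0.092903 = 85.8424 m²
V = v × A × t = 0.239167 m/s × 85.8424 m² × 1 s = 20.5307 m³
20.5307 m³ ÷ (0.00378541 m³/gal) = 5423.64 gal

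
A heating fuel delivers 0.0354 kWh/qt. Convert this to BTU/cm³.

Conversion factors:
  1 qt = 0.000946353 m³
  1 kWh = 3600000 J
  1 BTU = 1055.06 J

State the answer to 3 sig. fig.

0.128 BTU/cm³

0.0354 kWh/qt × 3600000 J/kWh ÷ 0.000946353 m³/qt = 1.34664×10⁸ J/m³
1.34664×10⁸ J/m³ ÷ 1055.06 J/BTU × 10⁻⁶ m³/cm³ = 0.127636 BTU/cm³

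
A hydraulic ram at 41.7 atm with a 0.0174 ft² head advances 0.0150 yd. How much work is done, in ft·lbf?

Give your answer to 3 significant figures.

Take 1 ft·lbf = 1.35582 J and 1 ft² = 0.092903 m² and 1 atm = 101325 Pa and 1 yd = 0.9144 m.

41.7 atm → 4.22525×10⁶ Pa
0.0174 ft² → 0.00161651 m²
F = P × A = 4.22525×10⁶ × 0.00161651 = 6830.16 N
0.0150 yd → 0.013716 m
W = F × d = 6830.16 × 0.013716 = 93.6825 J
In ft·lbf: 93.6825 / 1.35582 = 69.0966 ft·lbf

69.1 ft·lbf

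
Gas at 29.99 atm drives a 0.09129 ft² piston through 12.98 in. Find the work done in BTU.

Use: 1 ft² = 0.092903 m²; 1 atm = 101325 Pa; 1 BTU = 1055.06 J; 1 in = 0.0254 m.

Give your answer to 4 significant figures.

29.99 atm → 3.03874×10⁶ Pa
0.09129 ft² → 0.00848111 m²
F = P × A = 3.03874×10⁶ × 0.00848111 = 25771.9 N
12.98 in → 0.329692 m
W = F × d = 25771.9 × 0.329692 = 8496.79 J
In BTU: 8496.79 / 1055.06 = 8.05337 BTU

8.053 BTU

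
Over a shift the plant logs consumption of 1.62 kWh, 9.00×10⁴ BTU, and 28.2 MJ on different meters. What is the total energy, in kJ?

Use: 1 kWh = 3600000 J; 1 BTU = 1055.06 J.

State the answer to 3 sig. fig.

1.29×10⁵ kJ

1.62 kWh × 3600000 → 5.832×10⁶ J
9.00×10⁴ BTU × 1055.06 → 9.49554×10⁷ J
28.2 MJ × 1000000 → 2.82×10⁷ J
Sum: 5.832×10⁶ + 9.49554×10⁷ + 2.82×10⁷ = 1.28987×10⁸ J
In kJ: 1.28987×10⁸ / 1000 = 128987 kJ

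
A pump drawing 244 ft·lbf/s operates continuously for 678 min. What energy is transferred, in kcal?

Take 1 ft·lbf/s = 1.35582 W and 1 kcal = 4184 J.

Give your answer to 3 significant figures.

3220 kcal

244 ft·lbf/s × 1.35582 = 330.82 W
678 min × 60 = 40680 s
E = P × t = 330.82 W × 40680 s = 1.34578×10⁷ J
1.34578×10⁷ J ÷ (4184 J/kcal) = 3216.49 kcal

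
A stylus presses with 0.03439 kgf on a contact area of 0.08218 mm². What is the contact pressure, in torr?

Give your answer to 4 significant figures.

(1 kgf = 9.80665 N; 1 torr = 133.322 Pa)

3.078×10⁴ torr

0.03439 kgf × 9.80665 → 0.337251 N
0.08218 mm² × 10⁻⁶ → 8.218×10⁻⁸ m²
P = F / A = 0.337251 N / 8.218×10⁻⁸ m² = 4.10381×10⁶ Pa
4.10381×10⁶ Pa ÷ (133.322 Pa/torr) = 30781.2 torr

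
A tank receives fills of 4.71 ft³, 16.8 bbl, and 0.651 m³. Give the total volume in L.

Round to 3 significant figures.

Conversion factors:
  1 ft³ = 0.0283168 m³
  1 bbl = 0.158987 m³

4.71 ft³ × 0.0283168 → 0.133372 m³
16.8 bbl × 0.158987 → 2.67098 m³
0.651 m³ (already m³)
Sum: 0.133372 + 2.67098 + 0.651 = 3.45535 m³
In L: 3.45535 / 0.001 = 3455.35 L

3460 L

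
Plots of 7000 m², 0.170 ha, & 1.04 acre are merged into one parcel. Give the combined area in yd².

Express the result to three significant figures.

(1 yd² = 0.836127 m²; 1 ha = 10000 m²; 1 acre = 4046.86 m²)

7000 m² (already m²)
0.170 ha × 10000 → 1700 m²
1.04 acre × 4046.86 → 4208.73 m²
Total: 7000 + 1700 + 4208.73 = 12908.7 m²
In yd²: 12908.7 / 0.836127 = 15438.7 yd²

1.54×10⁴ yd²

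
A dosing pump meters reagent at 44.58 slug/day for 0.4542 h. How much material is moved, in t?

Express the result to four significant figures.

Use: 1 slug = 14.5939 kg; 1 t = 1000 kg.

0.01231 t

44.58 slug/day → 0.00753005 kg/s
0.4542 h → 1635.12 s
m = ṁ × t = 0.00753005 × 1635.12 = 12.3125 kg
In t: 12.3125 / 1000 = 0.0123125 t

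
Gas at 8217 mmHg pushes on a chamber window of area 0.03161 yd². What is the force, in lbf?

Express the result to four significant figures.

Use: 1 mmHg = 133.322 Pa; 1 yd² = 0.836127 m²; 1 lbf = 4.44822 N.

8217 mmHg × 133.322 → 1.09551×10⁶ Pa
0.03161 yd² × 0.836127 → 0.02643 m²
F = P × A = 1.09551×10⁶ Pa × 0.02643 m² = 28954.3 N
28954.3 N ÷ (4.44822 N/lbf) = 6509.19 lbf

6509 lbf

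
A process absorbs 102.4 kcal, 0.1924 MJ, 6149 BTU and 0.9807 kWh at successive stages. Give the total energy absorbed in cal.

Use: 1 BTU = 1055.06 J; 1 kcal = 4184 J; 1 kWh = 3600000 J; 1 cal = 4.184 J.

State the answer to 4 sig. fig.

102.4 kcal × 4184 → 428442 J
0.1924 MJ × 1000000 → 192400 J
6149 BTU × 1055.06 → 6.48756×10⁶ J
0.9807 kWh × 3600000 → 3.53052×10⁶ J
Total: 428442 + 192400 + 6.48756×10⁶ + 3.53052×10⁶ = 1.06389×10⁷ J
In cal: 1.06389×10⁷ / 4.184 = 2.54276×10⁶ cal

2.543×10⁶ cal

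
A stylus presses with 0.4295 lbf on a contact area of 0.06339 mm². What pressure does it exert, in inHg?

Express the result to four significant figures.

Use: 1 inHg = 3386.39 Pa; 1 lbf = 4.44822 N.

0.4295 lbf × 4.44822 → 1.91051 N
0.06339 mm² × 10⁻⁶ → 6.339×10⁻⁸ m²
P = F / A = 1.91051 N / 6.339×10⁻⁸ m² = 3.0139×10⁷ Pa
3.0139×10⁷ Pa ÷ (3386.39 Pa/inHg) = 8900.04 inHg

8900 inHg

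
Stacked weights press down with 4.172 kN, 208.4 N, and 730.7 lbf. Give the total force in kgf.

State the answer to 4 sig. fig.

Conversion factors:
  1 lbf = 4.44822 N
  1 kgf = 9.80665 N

4.172 kN × 1000 = 4172 N
208.4 N (already N)
730.7 lbf × 4.44822 = 3250.31 N
Combined: 4172 + 208.4 + 3250.31 = 7630.71 N
In kgf: 7630.71 / 9.80665 = 778.116 kgf

778.1 kgf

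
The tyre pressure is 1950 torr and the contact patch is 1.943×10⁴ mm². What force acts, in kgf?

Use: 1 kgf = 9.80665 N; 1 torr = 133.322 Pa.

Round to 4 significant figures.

515.1 kgf

1950 torr × 133.322 = 259978 Pa
1.943×10⁴ mm² × 10⁻⁶ = 0.01943 m²
F = P × A = 259978 Pa × 0.01943 m² = 5051.37 N
5051.37 N ÷ (9.80665 N/kgf) = 515.096 kgf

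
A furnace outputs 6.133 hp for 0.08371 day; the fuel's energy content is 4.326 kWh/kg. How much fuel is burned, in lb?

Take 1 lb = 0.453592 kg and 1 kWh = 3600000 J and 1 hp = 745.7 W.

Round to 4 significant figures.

4.682 lb

6.133 hp → 4573.38 W
0.08371 day → 7232.54 s
E = P × t = 4573.38 × 7232.54 = 3.30772×10⁷ J
4.326 kWh/kg → 1.55736×10⁷ J/kg
m = E / e_s = 3.30772×10⁷ / 1.55736×10⁷ = 2.12393 kg
In lb: 2.12393 / 0.453592 = 4.68247 lb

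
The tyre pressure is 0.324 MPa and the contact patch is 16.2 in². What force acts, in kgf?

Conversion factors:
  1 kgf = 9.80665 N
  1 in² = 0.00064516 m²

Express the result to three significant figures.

345 kgf

0.324 MPa × 1000000 = 324000 Pa
16.2 in² × 0.00064516 = 0.0104516 m²
F = P × A = 324000 Pa × 0.0104516 m² = 3386.32 N
3386.32 N ÷ (9.80665 N/kgf) = 345.309 kgf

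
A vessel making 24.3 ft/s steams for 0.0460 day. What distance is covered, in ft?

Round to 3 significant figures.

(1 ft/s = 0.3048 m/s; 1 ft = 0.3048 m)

24.3 ft/s × 0.3048 = 7.40664 m/s
0.0460 day × 86400 = 3974.4 s
d = v × t = 7.40664 m/s × 3974.4 s = 29437 m
29437 m ÷ (0.3048 m/ft) = 96578.1 ft

9.66×10⁴ ft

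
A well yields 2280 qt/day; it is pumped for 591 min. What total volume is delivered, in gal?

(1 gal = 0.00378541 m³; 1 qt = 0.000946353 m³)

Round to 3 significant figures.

2280 qt/day → 2.49732×10⁻⁵ m³/s
591 min → 35460 s
V = Q × t = 2.49732×10⁻⁵ × 35460 = 0.88555 m³
In gal: 0.88555 / 0.00378541 = 233.938 gal

234 gal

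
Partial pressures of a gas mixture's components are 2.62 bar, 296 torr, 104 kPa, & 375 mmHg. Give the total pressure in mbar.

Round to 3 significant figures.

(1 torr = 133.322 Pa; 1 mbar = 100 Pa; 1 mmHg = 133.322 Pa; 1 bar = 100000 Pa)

4550 mbar

2.62 bar × 100000 = 262000 Pa
296 torr × 133.322 = 39463.3 Pa
104 kPa × 1000 = 104000 Pa
375 mmHg × 133.322 = 49995.8 Pa
Total: 262000 + 39463.3 + 104000 + 49995.8 = 455459 Pa
In mbar: 455459 / 100 = 4554.59 mbar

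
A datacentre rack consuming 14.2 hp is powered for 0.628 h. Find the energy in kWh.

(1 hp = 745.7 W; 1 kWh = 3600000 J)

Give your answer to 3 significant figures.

6.65 kWh

14.2 hp × 745.7 → 10588.9 W
0.628 h × 3600 → 2260.8 s
E = P × t = 10588.9 W × 2260.8 s = 2.39394×10⁷ J
2.39394×10⁷ J ÷ (3600000 J/kWh) = 6.64983 kWh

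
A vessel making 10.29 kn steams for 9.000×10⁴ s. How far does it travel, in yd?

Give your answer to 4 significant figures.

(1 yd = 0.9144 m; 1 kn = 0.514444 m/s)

10.29 kn × 0.514444 → 5.29363 m/s
d = v × t = 5.29363 m/s × 90000 s = 476427 m
476427 m ÷ (0.9144 m/yd) = 521027 yd

5.210×10⁵ yd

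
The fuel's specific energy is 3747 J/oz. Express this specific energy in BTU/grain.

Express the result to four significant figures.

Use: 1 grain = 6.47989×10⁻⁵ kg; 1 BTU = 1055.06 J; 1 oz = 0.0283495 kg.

3747 J/oz ÷ 0.0283495 kg/oz = 132172 J/kg
132172 J/kg ÷ 1055.06 J/BTU × 6.47989×10⁻⁵ kg/grain = 0.00811764 BTU/grain

0.008118 BTU/grain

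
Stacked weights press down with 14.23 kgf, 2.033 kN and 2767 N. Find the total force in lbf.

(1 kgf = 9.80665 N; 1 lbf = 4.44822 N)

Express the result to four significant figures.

1110 lbf

14.23 kgf × 9.80665 → 139.549 N
2.033 kN × 1000 → 2033 N
2767 N (already N)
Total: 139.549 + 2033 + 2767 = 4939.55 N
In lbf: 4939.55 / 4.44822 = 1110.46 lbf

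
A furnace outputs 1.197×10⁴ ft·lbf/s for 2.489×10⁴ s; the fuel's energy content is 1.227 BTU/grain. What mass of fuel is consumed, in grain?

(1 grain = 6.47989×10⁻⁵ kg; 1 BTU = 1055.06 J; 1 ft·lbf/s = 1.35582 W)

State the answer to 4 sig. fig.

3.120×10⁵ grain

1.197×10⁴ ft·lbf/s → 16229.2 W
E = P × t = 16229.2 × 24890 = 4.03945×10⁸ J
1.227 BTU/grain → 1.99781×10⁷ J/kg
m = E / e_s = 4.03945×10⁸ / 1.99781×10⁷ = 20.2194 kg
In grain: 20.2194 / 6.47989×10⁻⁵ = 312033 grain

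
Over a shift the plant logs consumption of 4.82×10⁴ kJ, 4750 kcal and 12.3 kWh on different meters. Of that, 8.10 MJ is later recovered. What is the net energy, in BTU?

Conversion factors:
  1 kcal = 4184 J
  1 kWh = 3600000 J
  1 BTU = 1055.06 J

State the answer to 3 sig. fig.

9.88×10⁴ BTU

4.82×10⁴ kJ × 1000 → 4.82×10⁷ J
4750 kcal × 4184 → 1.9874×10⁷ J
12.3 kWh × 3600000 → 4.428×10⁷ J
8.10 MJ × 1000000 → 8.1×10⁶ J
Sum: 4.82×10⁷ + 1.9874×10⁷ + 4.428×10⁷ − 8.1×10⁶ = 1.04254×10⁸ J
In BTU: 1.04254×10⁸ / 1055.06 = 98813.3 BTU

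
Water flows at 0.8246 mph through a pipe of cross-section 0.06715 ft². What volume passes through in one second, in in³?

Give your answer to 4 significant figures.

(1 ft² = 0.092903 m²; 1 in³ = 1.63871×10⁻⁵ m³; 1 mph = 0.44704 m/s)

140.3 in³

0.8246 mph × 0.44704 = 0.368629 m/s
0.06715 ft² × 0.092903 = 0.00623844 m²
V = v × A × t = 0.368629 m/s × 0.00623844 m² × 1 s = 0.00229967 m³
0.00229967 m³ ÷ (1.63871×10⁻⁵ m³/in³) = 140.334 in³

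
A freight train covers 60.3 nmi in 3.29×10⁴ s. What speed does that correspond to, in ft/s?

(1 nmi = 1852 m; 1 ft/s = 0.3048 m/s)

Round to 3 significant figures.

11.1 ft/s

60.3 nmi × 1852 → 111676 m
v = d / t = 111676 m / 32900 s = 3.39441 m/s
3.39441 m/s ÷ (0.3048 m/s/ft/s) = 11.1365 ft/s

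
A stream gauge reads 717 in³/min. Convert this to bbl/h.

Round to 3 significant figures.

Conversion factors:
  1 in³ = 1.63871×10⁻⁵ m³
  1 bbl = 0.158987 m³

717 in³/min × 1.63871×10⁻⁵ m³/in³ ÷ 60 s/min = 1.95826×10⁻⁴ m³/s
1.95826×10⁻⁴ m³/s ÷ 0.158987 m³/bbl × 3600 s/h = 4.43416 bbl/h

4.43 bbl/h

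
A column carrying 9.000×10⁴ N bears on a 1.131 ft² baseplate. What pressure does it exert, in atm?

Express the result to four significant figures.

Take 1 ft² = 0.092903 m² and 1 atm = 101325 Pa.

8.453 atm

1.131 ft² × 0.092903 → 0.105073 m²
P = F / A = 90000 N / 0.105073 m² = 856547 Pa
856547 Pa ÷ (101325 Pa/atm) = 8.45346 atm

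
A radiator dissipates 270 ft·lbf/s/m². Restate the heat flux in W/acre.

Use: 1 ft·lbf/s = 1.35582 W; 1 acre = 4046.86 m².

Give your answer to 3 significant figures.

1.48×10⁶ W/acre

270 ft·lbf/s/m² × 1.35582 W/ft·lbf/s = 366.071 W/m²
366.071 W/m² × 4046.86 m²/acre = 1.48144×10⁶ W/acre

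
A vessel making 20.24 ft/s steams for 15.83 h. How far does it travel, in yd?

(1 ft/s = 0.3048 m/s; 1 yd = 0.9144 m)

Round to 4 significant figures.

3.845×10⁵ yd

20.24 ft/s × 0.3048 = 6.16915 m/s
15.83 h × 3600 = 56988 s
d = v × t = 6.16915 m/s × 56988 s = 351568 m
351568 m ÷ (0.9144 m/yd) = 384479 yd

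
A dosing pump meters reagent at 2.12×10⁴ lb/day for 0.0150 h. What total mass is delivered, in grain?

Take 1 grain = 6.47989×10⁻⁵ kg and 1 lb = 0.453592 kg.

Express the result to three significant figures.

2.12×10⁴ lb/day → 0.111298 kg/s
0.0150 h → 54 s
m = ṁ × t = 0.111298 × 54 = 6.01009 kg
In grain: 6.01009 / 6.47989×10⁻⁵ = 92749.9 grain

9.27×10⁴ grain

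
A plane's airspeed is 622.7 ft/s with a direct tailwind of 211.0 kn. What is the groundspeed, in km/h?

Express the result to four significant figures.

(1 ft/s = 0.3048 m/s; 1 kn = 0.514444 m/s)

1074 km/h

622.7 ft/s × 0.3048 = 189.799 m/s
211.0 kn × 0.514444 = 108.548 m/s
Combined: 189.799 + 108.548 = 298.347 m/s
In km/h: 298.347 / (1/3.6) = 1074.05 km/h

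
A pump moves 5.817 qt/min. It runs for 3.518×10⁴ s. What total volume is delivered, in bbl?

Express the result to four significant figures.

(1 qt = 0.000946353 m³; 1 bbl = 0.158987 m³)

5.817 qt/min → 9.17489×10⁻⁵ m³/s
V = Q × t = 9.17489×10⁻⁵ × 35180 = 3.22773 m³
In bbl: 3.22773 / 0.158987 = 20.3018 bbl

20.30 bbl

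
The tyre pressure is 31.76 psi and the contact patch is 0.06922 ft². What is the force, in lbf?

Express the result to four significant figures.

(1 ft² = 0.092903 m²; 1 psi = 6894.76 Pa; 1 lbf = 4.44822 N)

316.6 lbf

31.76 psi × 6894.76 = 218978 Pa
0.06922 ft² × 0.092903 = 0.00643075 m²
F = P × A = 218978 Pa × 0.00643075 m² = 1408.19 N
1408.19 N ÷ (4.44822 N/lbf) = 316.574 lbf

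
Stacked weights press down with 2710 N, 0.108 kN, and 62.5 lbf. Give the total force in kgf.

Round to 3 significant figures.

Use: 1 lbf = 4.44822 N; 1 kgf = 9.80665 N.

316 kgf

2710 N (already N)
0.108 kN × 1000 → 108 N
62.5 lbf × 4.44822 → 278.014 N
Combined: 2710 + 108 + 278.014 = 3096.01 N
In kgf: 3096.01 / 9.80665 = 315.705 kgf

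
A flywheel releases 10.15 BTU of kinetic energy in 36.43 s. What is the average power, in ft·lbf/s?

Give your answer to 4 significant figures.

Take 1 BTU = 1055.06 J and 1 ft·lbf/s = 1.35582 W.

216.8 ft·lbf/s

10.15 BTU × 1055.06 → 10708.9 J
P = E / t = 10708.9 J / 36.43 s = 293.958 W
293.958 W ÷ (1.35582 W/ft·lbf/s) = 216.812 ft·lbf/s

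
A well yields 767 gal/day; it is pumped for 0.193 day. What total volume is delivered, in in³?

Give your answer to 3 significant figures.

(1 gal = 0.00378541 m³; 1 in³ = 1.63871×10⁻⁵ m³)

3.42×10⁴ in³

767 gal/day → 3.36043×10⁻⁵ m³/s
0.193 day → 16675.2 s
V = Q × t = 3.36043×10⁻⁵ × 16675.2 = 0.560358 m³
In in³: 0.560358 / 1.63871×10⁻⁵ = 34195.1 in³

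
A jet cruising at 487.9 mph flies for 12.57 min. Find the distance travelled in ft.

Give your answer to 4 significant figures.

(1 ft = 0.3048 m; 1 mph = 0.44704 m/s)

487.9 mph × 0.44704 = 218.111 m/s
12.57 min × 60 = 754.2 s
d = v × t = 218.111 m/s × 754.2 s = 164499 m
164499 m ÷ (0.3048 m/ft) = 539695 ft

5.397×10⁵ ft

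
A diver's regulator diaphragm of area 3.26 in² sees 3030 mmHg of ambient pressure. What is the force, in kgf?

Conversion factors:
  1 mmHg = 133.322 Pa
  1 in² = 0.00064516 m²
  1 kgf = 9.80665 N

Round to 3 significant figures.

86.6 kgf

3030 mmHg × 133.322 = 403966 Pa
3.26 in² × 0.00064516 = 0.00210322 m²
F = P × A = 403966 Pa × 0.00210322 m² = 849.629 N
849.629 N ÷ (9.80665 N/kgf) = 86.638 kgf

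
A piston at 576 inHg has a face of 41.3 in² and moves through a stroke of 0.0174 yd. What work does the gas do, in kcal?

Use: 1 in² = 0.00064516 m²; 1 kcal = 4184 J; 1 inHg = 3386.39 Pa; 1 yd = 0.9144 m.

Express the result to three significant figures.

0.198 kcal

576 inHg → 1.95056×10⁶ Pa
41.3 in² → 0.0266451 m²
F = P × A = 1.95056×10⁶ × 0.0266451 = 51972.9 N
0.0174 yd → 0.0159106 m
W = F × d = 51972.9 × 0.0159106 = 826.92 J
In kcal: 826.92 / 4184 = 0.197639 kcal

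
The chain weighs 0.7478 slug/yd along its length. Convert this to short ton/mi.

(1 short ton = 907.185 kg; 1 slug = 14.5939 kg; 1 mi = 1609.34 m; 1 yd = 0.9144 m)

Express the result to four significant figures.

21.17 short ton/mi

0.7478 slug/yd × 14.5939 kg/slug ÷ 0.9144 m/yd = 11.935 kg/m
11.935 kg/m ÷ 907.185 kg/short ton × 1609.34 m/mi = 21.1726 short ton/mi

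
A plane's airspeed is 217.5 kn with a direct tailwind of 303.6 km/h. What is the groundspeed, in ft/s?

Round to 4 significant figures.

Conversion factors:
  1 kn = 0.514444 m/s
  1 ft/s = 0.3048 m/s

217.5 kn × 0.514444 → 111.892 m/s
303.6 km/h × (1/3.6) → 84.3333 m/s
Sum: 111.892 + 84.3333 = 196.225 m/s
In ft/s: 196.225 / 0.3048 = 643.783 ft/s

643.8 ft/s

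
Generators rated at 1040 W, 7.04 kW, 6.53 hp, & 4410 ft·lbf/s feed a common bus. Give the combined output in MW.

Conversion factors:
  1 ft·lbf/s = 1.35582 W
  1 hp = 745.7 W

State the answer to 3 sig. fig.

1040 W (already W)
7.04 kW × 1000 = 7040 W
6.53 hp × 745.7 = 4869.42 W
4410 ft·lbf/s × 1.35582 = 5979.17 W
Combined: 1040 + 7040 + 4869.42 + 5979.17 = 18928.6 W
In MW: 18928.6 / 1000000 = 0.0189286 MW

0.0189 MW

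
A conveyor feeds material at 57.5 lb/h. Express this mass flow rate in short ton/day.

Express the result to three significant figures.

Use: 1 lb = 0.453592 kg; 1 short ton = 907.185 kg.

57.5 lb/h × 0.453592 kg/lb ÷ 3600 s/h = 0.00724487 kg/s
0.00724487 kg/s ÷ 907.185 kg/short ton × 86400 s/day = 0.689999 short ton/day

0.690 short ton/day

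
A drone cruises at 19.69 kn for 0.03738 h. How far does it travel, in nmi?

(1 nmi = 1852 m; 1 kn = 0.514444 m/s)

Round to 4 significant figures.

0.7360 nmi

19.69 kn × 0.514444 = 10.1294 m/s
0.03738 h × 3600 = 134.568 s
d = v × t = 10.1294 m/s × 134.568 s = 1363.09 m
1363.09 m ÷ (1852 m/nmi) = 0.73601 nmi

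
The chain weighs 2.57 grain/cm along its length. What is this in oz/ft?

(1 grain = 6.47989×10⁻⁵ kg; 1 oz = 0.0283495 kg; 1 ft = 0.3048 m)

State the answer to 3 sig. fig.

2.57 grain/cm × 6.47989×10⁻⁵ kg/grain ÷ 0.01 m/cm = 0.0166533 kg/m
0.0166533 kg/m ÷ 0.0283495 kg/oz × 0.3048 m/ft = 0.179048 oz/ft

0.179 oz/ft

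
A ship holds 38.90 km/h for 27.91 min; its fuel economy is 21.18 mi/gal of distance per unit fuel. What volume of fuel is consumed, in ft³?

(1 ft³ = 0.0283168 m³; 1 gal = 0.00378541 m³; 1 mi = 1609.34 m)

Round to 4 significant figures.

38.90 km/h → 10.8056 m/s
27.91 min → 1674.6 s
d = v × t = 10.8056 × 1674.6 = 18095.1 m
21.18 mi/gal → 9.00453×10⁶ m/m³
V = d / (distance per unit fuel) = 18095.1 / 9.00453×10⁶ = 0.00200956 m³
In ft³: 0.00200956 / 0.0283168 = 0.0709671 ft³

0.07097 ft³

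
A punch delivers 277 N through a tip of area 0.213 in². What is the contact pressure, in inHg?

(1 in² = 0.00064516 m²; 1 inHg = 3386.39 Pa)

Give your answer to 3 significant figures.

595 inHg

0.213 in² × 0.00064516 = 1.37419×10⁻⁴ m²
P = F / A = 277 N / 1.37419×10⁻⁴ m² = 2.01573×10⁶ Pa
2.01573×10⁶ Pa ÷ (3386.39 Pa/inHg) = 595.244 inHg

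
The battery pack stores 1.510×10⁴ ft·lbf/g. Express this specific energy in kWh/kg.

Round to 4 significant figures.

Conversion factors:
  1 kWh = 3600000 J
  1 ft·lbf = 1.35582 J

5.687 kWh/kg

1.510×10⁴ ft·lbf/g × 1.35582 J/ft·lbf ÷ 0.001 kg/g = 2.04729×10⁷ J/kg
2.04729×10⁷ J/kg ÷ 3600000 J/kWh = 5.68692 kWh/kg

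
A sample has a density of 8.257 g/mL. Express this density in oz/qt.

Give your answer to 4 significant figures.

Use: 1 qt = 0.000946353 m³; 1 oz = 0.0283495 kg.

8.257 g/mL × 0.001 kg/g ÷ 10⁻⁶ m³/mL = 8257 kg/m³
8257 kg/m³ ÷ 0.0283495 kg/oz × 0.000946353 m³/qt = 275.632 oz/qt

275.6 oz/qt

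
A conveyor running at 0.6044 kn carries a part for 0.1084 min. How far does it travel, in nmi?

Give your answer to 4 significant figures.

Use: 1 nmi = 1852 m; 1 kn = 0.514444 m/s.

0.6044 kn × 0.514444 → 0.31093 m/s
0.1084 min × 60 → 6.504 s
d = v × t = 0.31093 m/s × 6.504 s = 2.02229 m
2.02229 m ÷ (1852 m/nmi) = 0.00109195 nmi

0.001092 nmi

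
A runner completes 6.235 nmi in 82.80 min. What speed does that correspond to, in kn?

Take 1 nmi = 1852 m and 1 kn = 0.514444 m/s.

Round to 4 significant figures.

4.518 kn

6.235 nmi × 1852 = 11547.2 m
82.80 min × 60 = 4968 s
v = d / t = 11547.2 m / 4968 s = 2.32432 m/s
2.32432 m/s ÷ (0.514444 m/s/kn) = 4.51812 kn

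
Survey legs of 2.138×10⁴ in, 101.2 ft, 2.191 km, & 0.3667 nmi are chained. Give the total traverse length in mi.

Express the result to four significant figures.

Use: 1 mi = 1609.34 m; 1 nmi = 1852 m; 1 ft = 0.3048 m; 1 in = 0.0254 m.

2.140 mi

2.138×10⁴ in × 0.0254 = 543.052 m
101.2 ft × 0.3048 = 30.8458 m
2.191 km × 1000 = 2191 m
0.3667 nmi × 1852 = 679.128 m
Total: 543.052 + 30.8458 + 2191 + 679.128 = 3444.03 m
In mi: 3444.03 / 1609.34 = 2.14003 mi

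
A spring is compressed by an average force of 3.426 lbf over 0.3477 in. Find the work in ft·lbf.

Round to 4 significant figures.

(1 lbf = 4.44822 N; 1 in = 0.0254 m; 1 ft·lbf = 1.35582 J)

0.09927 ft·lbf

3.426 lbf × 4.44822 → 15.2396 N
0.3477 in × 0.0254 → 0.00883158 m
W = F × d = 15.2396 N × 0.00883158 m = 0.13459 J
0.13459 J ÷ (1.35582 J/ft·lbf) = 0.0992683 ft·lbf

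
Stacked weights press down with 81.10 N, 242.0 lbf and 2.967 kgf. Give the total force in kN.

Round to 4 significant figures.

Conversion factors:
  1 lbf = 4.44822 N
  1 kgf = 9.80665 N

1.187 kN

81.10 N (already N)
242.0 lbf × 4.44822 = 1076.47 N
2.967 kgf × 9.80665 = 29.0963 N
Combined: 81.1 + 1076.47 + 29.0963 = 1186.67 N
In kN: 1186.67 / 1000 = 1.18667 kN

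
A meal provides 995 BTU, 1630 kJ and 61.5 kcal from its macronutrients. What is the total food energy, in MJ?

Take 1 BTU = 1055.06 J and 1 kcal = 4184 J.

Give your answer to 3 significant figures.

2.94 MJ

995 BTU × 1055.06 = 1.04978×10⁶ J
1630 kJ × 1000 = 1.63×10⁶ J
61.5 kcal × 4184 = 257316 J
Total: 1.04978×10⁶ + 1.63×10⁶ + 257316 = 2.9371×10⁶ J
In MJ: 2.9371×10⁶ / 1000000 = 2.9371 MJ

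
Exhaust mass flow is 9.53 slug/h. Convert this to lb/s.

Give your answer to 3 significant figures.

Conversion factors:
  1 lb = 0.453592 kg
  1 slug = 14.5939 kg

0.0852 lb/s

9.53 slug/h × 14.5939 kg/slug ÷ 3600 s/h = 0.0386333 kg/s
0.0386333 kg/s ÷ 0.453592 kg/lb = 0.0851719 lb/s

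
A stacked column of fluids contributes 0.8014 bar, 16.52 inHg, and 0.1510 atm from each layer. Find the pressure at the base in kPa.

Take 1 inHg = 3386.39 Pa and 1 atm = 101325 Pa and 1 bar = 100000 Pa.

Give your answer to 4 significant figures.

0.8014 bar × 100000 = 80140 Pa
16.52 inHg × 3386.39 = 55943.2 Pa
0.1510 atm × 101325 = 15300.1 Pa
Total: 80140 + 55943.2 + 15300.1 = 151383 Pa
In kPa: 151383 / 1000 = 151.383 kPa

151.4 kPa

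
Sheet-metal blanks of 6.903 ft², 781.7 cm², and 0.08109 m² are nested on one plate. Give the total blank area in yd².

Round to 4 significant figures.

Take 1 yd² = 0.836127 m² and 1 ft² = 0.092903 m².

0.9575 yd²

6.903 ft² × 0.092903 = 0.641309 m²
781.7 cm² × 0.0001 = 0.07817 m²
0.08109 m² (already m²)
Sum: 0.641309 + 0.07817 + 0.08109 = 0.800569 m²
In yd²: 0.800569 / 0.836127 = 0.957473 yd²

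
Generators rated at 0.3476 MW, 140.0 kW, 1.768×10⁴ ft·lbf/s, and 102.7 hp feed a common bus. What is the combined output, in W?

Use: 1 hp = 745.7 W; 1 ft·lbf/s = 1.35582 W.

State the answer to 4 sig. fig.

0.3476 MW × 1000000 = 347600 W
140.0 kW × 1000 = 140000 W
1.768×10⁴ ft·lbf/s × 1.35582 = 23970.9 W
102.7 hp × 745.7 = 76583.4 W
Total: 347600 + 140000 + 23970.9 + 76583.4 = 588154 W

5.882×10⁵ W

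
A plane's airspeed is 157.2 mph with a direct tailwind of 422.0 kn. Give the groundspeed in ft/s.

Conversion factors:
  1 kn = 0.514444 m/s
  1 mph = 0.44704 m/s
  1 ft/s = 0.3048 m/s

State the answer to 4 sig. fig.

942.8 ft/s

157.2 mph × 0.44704 = 70.2747 m/s
422.0 kn × 0.514444 = 217.095 m/s
Combined: 70.2747 + 217.095 = 287.37 m/s
In ft/s: 287.37 / 0.3048 = 942.815 ft/s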